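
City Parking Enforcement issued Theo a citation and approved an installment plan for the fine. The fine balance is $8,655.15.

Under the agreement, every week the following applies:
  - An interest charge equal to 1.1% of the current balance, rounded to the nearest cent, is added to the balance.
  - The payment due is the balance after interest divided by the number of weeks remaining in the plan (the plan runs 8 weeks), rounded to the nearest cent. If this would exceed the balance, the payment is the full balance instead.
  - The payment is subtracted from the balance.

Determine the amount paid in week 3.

$1,117.99

Week 1: opening $8,655.15; interest $95.21 → $8,750.36; payment $1,093.80; balance $7,656.56
Week 2: opening $7,656.56; interest $84.22 → $7,740.78; payment $1,105.83; balance $6,634.95
Week 3: opening $6,634.95; interest $72.98 → $6,707.93; payment $1,117.99; balance $5,589.94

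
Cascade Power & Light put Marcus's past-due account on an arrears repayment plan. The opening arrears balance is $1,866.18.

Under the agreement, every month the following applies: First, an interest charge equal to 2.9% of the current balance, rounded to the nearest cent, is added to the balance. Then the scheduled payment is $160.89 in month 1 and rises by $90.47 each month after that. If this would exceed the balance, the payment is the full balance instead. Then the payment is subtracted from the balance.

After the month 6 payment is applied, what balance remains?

# | Opening | Interest | Payment | End bal
1 | $1,866.18 | $54.12 | $160.89 | $1,759.41
2 | $1,759.41 | $51.02 | $251.36 | $1,559.07
3 | $1,559.07 | $45.21 | $341.83 | $1,262.45
4 | $1,262.45 | $36.61 | $432.30 | $866.76
5 | $866.76 | $25.14 | $522.77 | $369.13
6 | $369.13 | $10.70 | $379.83 | $0.00

$0.00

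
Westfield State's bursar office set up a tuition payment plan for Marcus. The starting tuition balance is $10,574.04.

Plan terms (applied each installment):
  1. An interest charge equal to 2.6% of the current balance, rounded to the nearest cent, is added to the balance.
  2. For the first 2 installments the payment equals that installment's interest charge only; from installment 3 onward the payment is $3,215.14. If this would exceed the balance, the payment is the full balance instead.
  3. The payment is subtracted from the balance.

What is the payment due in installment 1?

$274.93

Installment 1: opening $10,574.04; interest $274.93 → $10,848.97; payment $274.93; balance $10,574.04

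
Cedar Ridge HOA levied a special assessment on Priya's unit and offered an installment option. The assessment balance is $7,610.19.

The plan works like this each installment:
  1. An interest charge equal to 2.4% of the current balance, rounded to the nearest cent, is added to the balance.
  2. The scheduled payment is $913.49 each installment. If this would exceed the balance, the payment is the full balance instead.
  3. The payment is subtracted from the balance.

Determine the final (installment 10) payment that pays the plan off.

$373.20

Installment 1: opening $7,610.19; interest $182.64 → $7,792.83; payment $913.49; balance $6,879.34
Installment 2: opening $6,879.34; interest $165.10 → $7,044.44; payment $913.49; balance $6,130.95
Installment 3: opening $6,130.95; interest $147.14 → $6,278.09; payment $913.49; balance $5,364.60
Installment 4: opening $5,364.60; interest $128.75 → $5,493.35; payment $913.49; balance $4,579.86
Installment 5: opening $4,579.86; interest $109.92 → $4,689.78; payment $913.49; balance $3,776.29
Installment 6: opening $3,776.29; interest $90.63 → $3,866.92; payment $913.49; balance $2,953.43
Installment 7: opening $2,953.43; interest $70.88 → $3,024.31; payment $913.49; balance $2,110.82
Installment 8: opening $2,110.82; interest $50.66 → $2,161.48; payment $913.49; balance $1,247.99
Installment 9: opening $1,247.99; interest $29.95 → $1,277.94; payment $913.49; balance $364.45
Installment 10: opening $364.45; interest $8.75 → $373.20; payment $373.20; balance $0.00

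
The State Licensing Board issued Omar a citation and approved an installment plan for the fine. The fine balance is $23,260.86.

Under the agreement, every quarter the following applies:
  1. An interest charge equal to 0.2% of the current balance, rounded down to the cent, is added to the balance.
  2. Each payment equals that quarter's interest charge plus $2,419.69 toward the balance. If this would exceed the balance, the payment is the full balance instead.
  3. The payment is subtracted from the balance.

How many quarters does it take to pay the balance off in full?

10

Quarter 1: opening $23,260.86; interest $46.52 → $23,307.38; payment $2,466.21; balance $20,841.17
Quarter 2: opening $20,841.17; interest $41.68 → $20,882.85; payment $2,461.37; balance $18,421.48
Quarter 3: opening $18,421.48; interest $36.84 → $18,458.32; payment $2,456.53; balance $16,001.79
Quarter 4: opening $16,001.79; interest $32.00 → $16,033.79; payment $2,451.69; balance $13,582.10
Quarter 5: opening $13,582.10; interest $27.16 → $13,609.26; payment $2,446.85; balance $11,162.41
Quarter 6: opening $11,162.41; interest $22.32 → $11,184.73; payment $2,442.01; balance $8,742.72
Quarter 7: opening $8,742.72; interest $17.48 → $8,760.20; payment $2,437.17; balance $6,323.03
Quarter 8: opening $6,323.03; interest $12.64 → $6,335.67; payment $2,432.33; balance $3,903.34
Quarter 9: opening $3,903.34; interest $7.80 → $3,911.14; payment $2,427.49; balance $1,483.65
Quarter 10: opening $1,483.65; interest $2.96 → $1,486.61; payment $1,486.61; balance $0.00
Balance reaches $0.00 in quarter 10.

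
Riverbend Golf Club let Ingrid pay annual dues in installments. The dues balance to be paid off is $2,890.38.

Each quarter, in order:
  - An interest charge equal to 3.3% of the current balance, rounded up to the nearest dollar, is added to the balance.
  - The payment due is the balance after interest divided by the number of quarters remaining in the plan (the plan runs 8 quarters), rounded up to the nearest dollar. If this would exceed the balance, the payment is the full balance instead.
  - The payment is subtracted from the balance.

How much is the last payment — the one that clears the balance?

Quarter 1: $2,890.38 +$96.00 interest = $2,986.38; pay $374.00 → $2,612.38
Quarter 2: $2,612.38 +$87.00 interest = $2,699.38; pay $386.00 → $2,313.38
Quarter 3: $2,313.38 +$77.00 interest = $2,390.38; pay $399.00 → $1,991.38
Quarter 4: $1,991.38 +$66.00 interest = $2,057.38; pay $412.00 → $1,645.38
Quarter 5: $1,645.38 +$55.00 interest = $1,700.38; pay $426.00 → $1,274.38
Quarter 6: $1,274.38 +$43.00 interest = $1,317.38; pay $440.00 → $877.38
Quarter 7: $877.38 +$29.00 interest = $906.38; pay $454.00 → $452.38
Quarter 8: $452.38 +$15.00 interest = $467.38; pay $467.38 → $0.00

$467.38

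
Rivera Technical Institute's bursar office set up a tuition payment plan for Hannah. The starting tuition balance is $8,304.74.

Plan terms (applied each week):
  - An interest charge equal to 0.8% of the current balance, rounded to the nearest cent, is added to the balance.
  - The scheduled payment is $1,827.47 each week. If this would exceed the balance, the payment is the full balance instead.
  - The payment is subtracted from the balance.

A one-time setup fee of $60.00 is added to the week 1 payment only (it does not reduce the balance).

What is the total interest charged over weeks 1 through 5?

Week 1: opening $8,304.74; interest $66.44 → $8,371.18; payment $1,827.47 (+ $60.00 fee); balance $6,543.71
Week 2: opening $6,543.71; interest $52.35 → $6,596.06; payment $1,827.47; balance $4,768.59
Week 3: opening $4,768.59; interest $38.15 → $4,806.74; payment $1,827.47; balance $2,979.27
Week 4: opening $2,979.27; interest $23.83 → $3,003.10; payment $1,827.47; balance $1,175.63
Week 5: opening $1,175.63; interest $9.41 → $1,185.04; payment $1,185.04; balance $0.00
Total interest: $66.44 + $52.35 + $38.15 + $23.83 + $9.41 = $190.18

$190.18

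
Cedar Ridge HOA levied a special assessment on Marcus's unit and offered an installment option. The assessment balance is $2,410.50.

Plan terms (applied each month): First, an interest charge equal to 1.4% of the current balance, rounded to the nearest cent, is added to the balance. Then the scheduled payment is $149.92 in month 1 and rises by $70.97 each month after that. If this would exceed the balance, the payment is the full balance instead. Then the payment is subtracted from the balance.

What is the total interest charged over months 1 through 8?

Month 1: $2,410.50 +$33.75 interest = $2,444.25; pay $149.92 → $2,294.33
Month 2: $2,294.33 +$32.12 interest = $2,326.45; pay $220.89 → $2,105.56
Month 3: $2,105.56 +$29.48 interest = $2,135.04; pay $291.86 → $1,843.18
Month 4: $1,843.18 +$25.80 interest = $1,868.98; pay $362.83 → $1,506.15
Month 5: $1,506.15 +$21.09 interest = $1,527.24; pay $433.80 → $1,093.44
Month 6: $1,093.44 +$15.31 interest = $1,108.75; pay $504.77 → $603.98
Month 7: $603.98 +$8.46 interest = $612.44; pay $575.74 → $36.70
Month 8: $36.70 +$0.51 interest = $37.21; pay $37.21 → $0.00
Total interest: $33.75 + $32.12 + $29.48 + $25.80 + $21.09 + $15.31 + $8.46 + $0.51 = $166.52

$166.52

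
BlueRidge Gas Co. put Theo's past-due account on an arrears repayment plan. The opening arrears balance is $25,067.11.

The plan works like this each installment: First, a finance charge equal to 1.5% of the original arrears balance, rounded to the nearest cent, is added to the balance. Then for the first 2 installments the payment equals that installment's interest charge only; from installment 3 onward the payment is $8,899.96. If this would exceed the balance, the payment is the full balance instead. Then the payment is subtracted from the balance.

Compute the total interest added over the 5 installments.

$1,880.05

Installment 1: opening $25,067.11; interest $376.01 → $25,443.12; payment $376.01; balance $25,067.11
Installment 2: opening $25,067.11; interest $376.01 → $25,443.12; payment $376.01; balance $25,067.11
Installment 3: opening $25,067.11; interest $376.01 → $25,443.12; payment $8,899.96; balance $16,543.16
Installment 4: opening $16,543.16; interest $376.01 → $16,919.17; payment $8,899.96; balance $8,019.21
Installment 5: opening $8,019.21; interest $376.01 → $8,395.22; payment $8,395.22; balance $0.00
Total interest: $376.01 + $376.01 + $376.01 + $376.01 + $376.01 = $1,880.05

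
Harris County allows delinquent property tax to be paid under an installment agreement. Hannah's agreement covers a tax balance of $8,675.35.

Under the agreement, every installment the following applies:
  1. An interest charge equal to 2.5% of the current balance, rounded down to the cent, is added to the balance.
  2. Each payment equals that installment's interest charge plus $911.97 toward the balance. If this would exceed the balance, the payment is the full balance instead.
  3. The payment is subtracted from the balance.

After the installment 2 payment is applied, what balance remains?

$6,851.41

Installment 1: $8,675.35 +$216.88 interest = $8,892.23; pay $1,128.85 → $7,763.38
Installment 2: $7,763.38 +$194.08 interest = $7,957.46; pay $1,106.05 → $6,851.41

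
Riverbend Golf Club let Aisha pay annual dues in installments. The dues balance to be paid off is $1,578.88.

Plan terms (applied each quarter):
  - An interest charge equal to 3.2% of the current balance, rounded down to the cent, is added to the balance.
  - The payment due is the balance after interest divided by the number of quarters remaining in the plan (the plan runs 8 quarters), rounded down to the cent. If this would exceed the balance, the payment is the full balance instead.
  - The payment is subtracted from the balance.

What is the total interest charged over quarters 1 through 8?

Quarter 1: $1,578.88 +$50.52 interest = $1,629.40; pay $203.67 → $1,425.73
Quarter 2: $1,425.73 +$45.62 interest = $1,471.35; pay $210.19 → $1,261.16
Quarter 3: $1,261.16 +$40.35 interest = $1,301.51; pay $216.91 → $1,084.60
Quarter 4: $1,084.60 +$34.70 interest = $1,119.30; pay $223.86 → $895.44
Quarter 5: $895.44 +$28.65 interest = $924.09; pay $231.02 → $693.07
Quarter 6: $693.07 +$22.17 interest = $715.24; pay $238.41 → $476.83
Quarter 7: $476.83 +$15.25 interest = $492.08; pay $246.04 → $246.04
Quarter 8: $246.04 +$7.87 interest = $253.91; pay $253.91 → $0.00
Total interest: $50.52 + $45.62 + $40.35 + $34.70 + $28.65 + $22.17 + $15.25 + $7.87 = $245.13

$245.13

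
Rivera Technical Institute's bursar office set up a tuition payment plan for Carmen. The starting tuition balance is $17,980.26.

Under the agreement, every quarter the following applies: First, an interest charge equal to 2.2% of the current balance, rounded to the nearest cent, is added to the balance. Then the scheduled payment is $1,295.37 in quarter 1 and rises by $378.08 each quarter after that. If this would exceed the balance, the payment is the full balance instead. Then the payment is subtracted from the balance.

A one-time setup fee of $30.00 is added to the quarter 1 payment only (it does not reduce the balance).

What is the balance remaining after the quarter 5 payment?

# | Opening | Interest | Payment | Fee | End bal
1 | $17,980.26 | $395.57 | $1,295.37 | $30.00 | $17,080.46
2 | $17,080.46 | $375.77 | $1,673.45 | — | $15,782.78
3 | $15,782.78 | $347.22 | $2,051.53 | — | $14,078.47
4 | $14,078.47 | $309.73 | $2,429.61 | — | $11,958.59
5 | $11,958.59 | $263.09 | $2,807.69 | — | $9,413.99

$9,413.99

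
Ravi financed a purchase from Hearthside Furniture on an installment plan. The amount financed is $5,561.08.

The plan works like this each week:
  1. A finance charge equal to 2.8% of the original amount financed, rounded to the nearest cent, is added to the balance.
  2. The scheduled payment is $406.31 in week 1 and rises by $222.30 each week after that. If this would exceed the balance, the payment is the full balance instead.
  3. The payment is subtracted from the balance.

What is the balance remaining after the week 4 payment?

$3,224.88

Week 1: $5,561.08 +$155.71 interest = $5,716.79; pay $406.31 → $5,310.48
Week 2: $5,310.48 +$155.71 interest = $5,466.19; pay $628.61 → $4,837.58
Week 3: $4,837.58 +$155.71 interest = $4,993.29; pay $850.91 → $4,142.38
Week 4: $4,142.38 +$155.71 interest = $4,298.09; pay $1,073.21 → $3,224.88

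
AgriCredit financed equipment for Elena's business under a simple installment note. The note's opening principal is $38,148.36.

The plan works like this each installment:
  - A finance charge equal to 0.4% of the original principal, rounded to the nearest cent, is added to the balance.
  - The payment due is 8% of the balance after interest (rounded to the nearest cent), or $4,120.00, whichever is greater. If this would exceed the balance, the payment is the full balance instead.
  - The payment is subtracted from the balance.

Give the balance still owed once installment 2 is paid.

Installment 1: opening $38,148.36; interest $152.59 → $38,300.95; payment $4,120.00; balance $34,180.95
Installment 2: opening $34,180.95; interest $152.59 → $34,333.54; payment $4,120.00; balance $30,213.54

$30,213.54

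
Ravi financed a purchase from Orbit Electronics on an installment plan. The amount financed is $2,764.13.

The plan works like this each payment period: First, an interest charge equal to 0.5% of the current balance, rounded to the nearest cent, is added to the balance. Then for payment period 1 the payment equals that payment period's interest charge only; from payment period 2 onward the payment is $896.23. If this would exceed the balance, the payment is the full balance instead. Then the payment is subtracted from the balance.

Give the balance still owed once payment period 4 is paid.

Payment period 1: opening $2,764.13; interest $13.82 → $2,777.95; payment $13.82; balance $2,764.13
Payment period 2: opening $2,764.13; interest $13.82 → $2,777.95; payment $896.23; balance $1,881.72
Payment period 3: opening $1,881.72; interest $9.41 → $1,891.13; payment $896.23; balance $994.90
Payment period 4: opening $994.90; interest $4.97 → $999.87; payment $896.23; balance $103.64

$103.64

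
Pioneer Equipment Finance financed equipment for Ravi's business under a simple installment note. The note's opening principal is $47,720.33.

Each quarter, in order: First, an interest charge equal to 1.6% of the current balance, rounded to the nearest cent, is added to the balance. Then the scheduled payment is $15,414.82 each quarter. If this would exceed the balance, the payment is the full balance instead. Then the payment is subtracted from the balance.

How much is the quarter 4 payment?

$3,108.38

# | Opening | Interest | Payment | End bal
1 | $47,720.33 | $763.53 | $15,414.82 | $33,069.04
2 | $33,069.04 | $529.10 | $15,414.82 | $18,183.32
3 | $18,183.32 | $290.93 | $15,414.82 | $3,059.43
4 | $3,059.43 | $48.95 | $3,108.38 | $0.00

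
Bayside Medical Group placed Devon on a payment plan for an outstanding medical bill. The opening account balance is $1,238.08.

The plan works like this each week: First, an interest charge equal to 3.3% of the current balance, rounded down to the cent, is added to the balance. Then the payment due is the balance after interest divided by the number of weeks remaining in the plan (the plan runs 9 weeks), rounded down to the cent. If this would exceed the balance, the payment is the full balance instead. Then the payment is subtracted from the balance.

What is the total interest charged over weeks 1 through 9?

$223.28

# | Opening | Interest | Payment | End bal
1 | $1,238.08 | $40.85 | $142.10 | $1,136.83
2 | $1,136.83 | $37.51 | $146.79 | $1,027.55
3 | $1,027.55 | $33.90 | $151.63 | $909.82
4 | $909.82 | $30.02 | $156.64 | $783.20
5 | $783.20 | $25.84 | $161.80 | $647.24
6 | $647.24 | $21.35 | $167.14 | $501.45
7 | $501.45 | $16.54 | $172.66 | $345.33
8 | $345.33 | $11.39 | $178.36 | $178.36
9 | $178.36 | $5.88 | $184.24 | $0.00
Total interest: $40.85 + $37.51 + $33.90 + $30.02 + $25.84 + $21.35 + $16.54 + $11.39 + $5.88 = $223.28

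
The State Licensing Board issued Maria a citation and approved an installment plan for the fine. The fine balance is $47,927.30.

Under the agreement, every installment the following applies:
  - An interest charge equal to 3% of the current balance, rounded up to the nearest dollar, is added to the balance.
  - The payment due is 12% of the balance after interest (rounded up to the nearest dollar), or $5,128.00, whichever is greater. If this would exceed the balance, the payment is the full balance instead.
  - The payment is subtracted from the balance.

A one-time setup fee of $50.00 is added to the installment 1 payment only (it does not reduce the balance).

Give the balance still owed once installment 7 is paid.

$18,423.30

# | Opening | Interest | Payment | Fee | End bal
1 | $47,927.30 | $1,438.00 | $5,924.00 | $50.00 | $43,441.30
2 | $43,441.30 | $1,304.00 | $5,370.00 | — | $39,375.30
3 | $39,375.30 | $1,182.00 | $5,128.00 | — | $35,429.30
4 | $35,429.30 | $1,063.00 | $5,128.00 | — | $31,364.30
5 | $31,364.30 | $941.00 | $5,128.00 | — | $27,177.30
6 | $27,177.30 | $816.00 | $5,128.00 | — | $22,865.30
7 | $22,865.30 | $686.00 | $5,128.00 | — | $18,423.30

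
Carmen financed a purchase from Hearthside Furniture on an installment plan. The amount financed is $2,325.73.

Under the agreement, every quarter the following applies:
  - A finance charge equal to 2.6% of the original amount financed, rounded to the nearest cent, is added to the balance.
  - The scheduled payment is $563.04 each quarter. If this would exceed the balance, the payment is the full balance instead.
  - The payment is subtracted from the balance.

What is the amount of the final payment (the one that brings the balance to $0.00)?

$375.92

Quarter 1: opening $2,325.73; interest $60.47 → $2,386.20; payment $563.04; balance $1,823.16
Quarter 2: opening $1,823.16; interest $60.47 → $1,883.63; payment $563.04; balance $1,320.59
Quarter 3: opening $1,320.59; interest $60.47 → $1,381.06; payment $563.04; balance $818.02
Quarter 4: opening $818.02; interest $60.47 → $878.49; payment $563.04; balance $315.45
Quarter 5: opening $315.45; interest $60.47 → $375.92; payment $375.92; balance $0.00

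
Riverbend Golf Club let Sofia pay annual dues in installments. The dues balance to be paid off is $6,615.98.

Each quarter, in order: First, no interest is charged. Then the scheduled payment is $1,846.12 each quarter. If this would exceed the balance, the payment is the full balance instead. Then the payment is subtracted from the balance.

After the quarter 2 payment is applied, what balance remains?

Quarter 1: $6,615.98 − $1,846.12 → $4,769.86
Quarter 2: $4,769.86 − $1,846.12 → $2,923.74

$2,923.74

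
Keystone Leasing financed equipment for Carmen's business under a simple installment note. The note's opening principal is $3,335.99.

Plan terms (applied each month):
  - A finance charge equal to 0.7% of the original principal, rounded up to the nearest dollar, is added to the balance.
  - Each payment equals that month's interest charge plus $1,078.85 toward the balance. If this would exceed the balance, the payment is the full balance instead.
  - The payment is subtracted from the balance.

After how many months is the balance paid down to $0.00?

# | Opening | Interest | Payment | End bal
1 | $3,335.99 | $24.00 | $1,102.85 | $2,257.14
2 | $2,257.14 | $24.00 | $1,102.85 | $1,178.29
3 | $1,178.29 | $24.00 | $1,102.85 | $99.44
4 | $99.44 | $24.00 | $123.44 | $0.00
Balance reaches $0.00 in month 4.

4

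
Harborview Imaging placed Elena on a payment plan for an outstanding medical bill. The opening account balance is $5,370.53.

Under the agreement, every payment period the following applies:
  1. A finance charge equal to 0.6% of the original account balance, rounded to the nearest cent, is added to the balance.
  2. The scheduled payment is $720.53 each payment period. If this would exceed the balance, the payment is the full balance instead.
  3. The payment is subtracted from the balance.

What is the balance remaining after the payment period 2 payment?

$3,993.91

# | Opening | Interest | Payment | End bal
1 | $5,370.53 | $32.22 | $720.53 | $4,682.22
2 | $4,682.22 | $32.22 | $720.53 | $3,993.91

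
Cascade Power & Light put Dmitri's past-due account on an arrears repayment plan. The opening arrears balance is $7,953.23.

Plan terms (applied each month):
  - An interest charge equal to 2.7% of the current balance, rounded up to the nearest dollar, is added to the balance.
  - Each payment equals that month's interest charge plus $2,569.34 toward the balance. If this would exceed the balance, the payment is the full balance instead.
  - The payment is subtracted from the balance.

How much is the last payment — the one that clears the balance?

Month 1: $7,953.23 +$215.00 interest = $8,168.23; pay $2,784.34 → $5,383.89
Month 2: $5,383.89 +$146.00 interest = $5,529.89; pay $2,715.34 → $2,814.55
Month 3: $2,814.55 +$76.00 interest = $2,890.55; pay $2,645.34 → $245.21
Month 4: $245.21 +$7.00 interest = $252.21; pay $252.21 → $0.00

$252.21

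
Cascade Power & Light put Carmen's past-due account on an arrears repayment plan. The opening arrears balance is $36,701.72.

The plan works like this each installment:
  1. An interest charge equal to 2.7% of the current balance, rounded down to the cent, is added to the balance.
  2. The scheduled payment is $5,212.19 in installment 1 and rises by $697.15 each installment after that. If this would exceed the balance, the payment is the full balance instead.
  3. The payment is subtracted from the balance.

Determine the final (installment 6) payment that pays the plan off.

$7,458.34

Installment 1: $36,701.72 +$990.94 interest = $37,692.66; pay $5,212.19 → $32,480.47
Installment 2: $32,480.47 +$876.97 interest = $33,357.44; pay $5,909.34 → $27,448.10
Installment 3: $27,448.10 +$741.09 interest = $28,189.19; pay $6,606.49 → $21,582.70
Installment 4: $21,582.70 +$582.73 interest = $22,165.43; pay $7,303.64 → $14,861.79
Installment 5: $14,861.79 +$401.26 interest = $15,263.05; pay $8,000.79 → $7,262.26
Installment 6: $7,262.26 +$196.08 interest = $7,458.34; pay $7,458.34 → $0.00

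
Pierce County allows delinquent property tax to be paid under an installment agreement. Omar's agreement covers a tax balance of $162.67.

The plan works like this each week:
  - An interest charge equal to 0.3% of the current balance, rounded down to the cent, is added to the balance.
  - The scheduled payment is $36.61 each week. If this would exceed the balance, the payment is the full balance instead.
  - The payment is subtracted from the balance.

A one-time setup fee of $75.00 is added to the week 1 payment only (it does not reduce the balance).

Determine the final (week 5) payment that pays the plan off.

Week 1: $162.67 +$0.48 interest = $163.15; pay $36.61 (+ $75.00 fee) → $126.54
Week 2: $126.54 +$0.37 interest = $126.91; pay $36.61 → $90.30
Week 3: $90.30 +$0.27 interest = $90.57; pay $36.61 → $53.96
Week 4: $53.96 +$0.16 interest = $54.12; pay $36.61 → $17.51
Week 5: $17.51 +$0.05 interest = $17.56; pay $17.56 → $0.00

$17.56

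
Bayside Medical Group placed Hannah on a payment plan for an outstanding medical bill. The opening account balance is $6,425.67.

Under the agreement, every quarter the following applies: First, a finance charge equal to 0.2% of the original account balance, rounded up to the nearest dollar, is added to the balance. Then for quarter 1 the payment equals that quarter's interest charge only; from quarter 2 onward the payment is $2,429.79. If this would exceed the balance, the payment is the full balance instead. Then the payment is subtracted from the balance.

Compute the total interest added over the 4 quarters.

$52.00

# | Opening | Interest | Payment | End bal
1 | $6,425.67 | $13.00 | $13.00 | $6,425.67
2 | $6,425.67 | $13.00 | $2,429.79 | $4,008.88
3 | $4,008.88 | $13.00 | $2,429.79 | $1,592.09
4 | $1,592.09 | $13.00 | $1,605.09 | $0.00
Total interest: $13.00 + $13.00 + $13.00 + $13.00 = $52.00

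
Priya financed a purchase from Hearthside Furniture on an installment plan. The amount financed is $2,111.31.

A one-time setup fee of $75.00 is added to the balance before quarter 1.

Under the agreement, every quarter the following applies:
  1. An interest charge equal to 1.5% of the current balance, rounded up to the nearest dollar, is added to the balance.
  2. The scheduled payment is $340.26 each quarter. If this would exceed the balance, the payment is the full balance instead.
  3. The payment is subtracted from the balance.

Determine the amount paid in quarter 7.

Quarter 1: opening $2,186.31; interest $33.00 → $2,219.31; payment $340.26; balance $1,879.05
Quarter 2: opening $1,879.05; interest $29.00 → $1,908.05; payment $340.26; balance $1,567.79
Quarter 3: opening $1,567.79; interest $24.00 → $1,591.79; payment $340.26; balance $1,251.53
Quarter 4: opening $1,251.53; interest $19.00 → $1,270.53; payment $340.26; balance $930.27
Quarter 5: opening $930.27; interest $14.00 → $944.27; payment $340.26; balance $604.01
Quarter 6: opening $604.01; interest $10.00 → $614.01; payment $340.26; balance $273.75
Quarter 7: opening $273.75; interest $5.00 → $278.75; payment $278.75; balance $0.00

$278.75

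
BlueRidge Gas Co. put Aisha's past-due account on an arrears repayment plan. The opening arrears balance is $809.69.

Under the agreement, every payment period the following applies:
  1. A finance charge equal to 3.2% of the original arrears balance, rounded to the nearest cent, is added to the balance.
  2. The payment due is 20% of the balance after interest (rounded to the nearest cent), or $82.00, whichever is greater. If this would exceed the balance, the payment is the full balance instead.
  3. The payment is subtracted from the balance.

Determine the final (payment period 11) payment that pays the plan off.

$80.46

Payment period 1: opening $809.69; interest $25.91 → $835.60; payment $167.12; balance $668.48
Payment period 2: opening $668.48; interest $25.91 → $694.39; payment $138.88; balance $555.51
Payment period 3: opening $555.51; interest $25.91 → $581.42; payment $116.28; balance $465.14
Payment period 4: opening $465.14; interest $25.91 → $491.05; payment $98.21; balance $392.84
Payment period 5: opening $392.84; interest $25.91 → $418.75; payment $83.75; balance $335.00
Payment period 6: opening $335.00; interest $25.91 → $360.91; payment $82.00; balance $278.91
Payment period 7: opening $278.91; interest $25.91 → $304.82; payment $82.00; balance $222.82
Payment period 8: opening $222.82; interest $25.91 → $248.73; payment $82.00; balance $166.73
Payment period 9: opening $166.73; interest $25.91 → $192.64; payment $82.00; balance $110.64
Payment period 10: opening $110.64; interest $25.91 → $136.55; payment $82.00; balance $54.55
Payment period 11: opening $54.55; interest $25.91 → $80.46; payment $80.46; balance $0.00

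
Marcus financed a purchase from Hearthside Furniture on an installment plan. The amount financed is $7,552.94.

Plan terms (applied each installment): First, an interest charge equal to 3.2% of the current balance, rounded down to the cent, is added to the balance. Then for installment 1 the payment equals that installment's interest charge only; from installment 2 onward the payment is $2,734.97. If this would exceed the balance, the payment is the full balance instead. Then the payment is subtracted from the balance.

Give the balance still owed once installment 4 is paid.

$0.00

Installment 1: $7,552.94 +$241.69 interest = $7,794.63; pay $241.69 → $7,552.94
Installment 2: $7,552.94 +$241.69 interest = $7,794.63; pay $2,734.97 → $5,059.66
Installment 3: $5,059.66 +$161.90 interest = $5,221.56; pay $2,734.97 → $2,486.59
Installment 4: $2,486.59 +$79.57 interest = $2,566.16; pay $2,566.16 → $0.00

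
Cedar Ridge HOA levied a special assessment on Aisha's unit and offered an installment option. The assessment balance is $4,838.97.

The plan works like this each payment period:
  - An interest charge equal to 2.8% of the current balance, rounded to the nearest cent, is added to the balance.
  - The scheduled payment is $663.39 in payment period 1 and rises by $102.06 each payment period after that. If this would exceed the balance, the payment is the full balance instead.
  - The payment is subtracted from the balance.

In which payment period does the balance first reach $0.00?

6

Payment period 1: opening $4,838.97; interest $135.49 → $4,974.46; payment $663.39; balance $4,311.07
Payment period 2: opening $4,311.07; interest $120.71 → $4,431.78; payment $765.45; balance $3,666.33
Payment period 3: opening $3,666.33; interest $102.66 → $3,768.99; payment $867.51; balance $2,901.48
Payment period 4: opening $2,901.48; interest $81.24 → $2,982.72; payment $969.57; balance $2,013.15
Payment period 5: opening $2,013.15; interest $56.37 → $2,069.52; payment $1,071.63; balance $997.89
Payment period 6: opening $997.89; interest $27.94 → $1,025.83; payment $1,025.83; balance $0.00
Balance reaches $0.00 in payment period 6.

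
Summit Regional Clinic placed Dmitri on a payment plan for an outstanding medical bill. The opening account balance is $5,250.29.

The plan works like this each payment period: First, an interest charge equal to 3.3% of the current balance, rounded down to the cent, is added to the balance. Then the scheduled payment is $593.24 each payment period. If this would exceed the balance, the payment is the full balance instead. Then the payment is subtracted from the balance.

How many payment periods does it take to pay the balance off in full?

# | Opening | Interest | Payment | End bal
1 | $5,250.29 | $173.25 | $593.24 | $4,830.30
2 | $4,830.30 | $159.39 | $593.24 | $4,396.45
3 | $4,396.45 | $145.08 | $593.24 | $3,948.29
4 | $3,948.29 | $130.29 | $593.24 | $3,485.34
5 | $3,485.34 | $115.01 | $593.24 | $3,007.11
6 | $3,007.11 | $99.23 | $593.24 | $2,513.10
7 | $2,513.10 | $82.93 | $593.24 | $2,002.79
8 | $2,002.79 | $66.09 | $593.24 | $1,475.64
9 | $1,475.64 | $48.69 | $593.24 | $931.09
10 | $931.09 | $30.72 | $593.24 | $368.57
11 | $368.57 | $12.16 | $380.73 | $0.00
Balance reaches $0.00 in payment period 11.

11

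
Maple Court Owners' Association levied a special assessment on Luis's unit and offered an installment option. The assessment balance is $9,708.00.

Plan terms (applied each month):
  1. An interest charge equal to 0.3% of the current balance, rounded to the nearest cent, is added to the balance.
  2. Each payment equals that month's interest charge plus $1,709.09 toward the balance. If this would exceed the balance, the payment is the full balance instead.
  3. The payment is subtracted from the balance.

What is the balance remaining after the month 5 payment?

$1,162.55

Month 1: opening $9,708.00; interest $29.12 → $9,737.12; payment $1,738.21; balance $7,998.91
Month 2: opening $7,998.91; interest $24.00 → $8,022.91; payment $1,733.09; balance $6,289.82
Month 3: opening $6,289.82; interest $18.87 → $6,308.69; payment $1,727.96; balance $4,580.73
Month 4: opening $4,580.73; interest $13.74 → $4,594.47; payment $1,722.83; balance $2,871.64
Month 5: opening $2,871.64; interest $8.61 → $2,880.25; payment $1,717.70; balance $1,162.55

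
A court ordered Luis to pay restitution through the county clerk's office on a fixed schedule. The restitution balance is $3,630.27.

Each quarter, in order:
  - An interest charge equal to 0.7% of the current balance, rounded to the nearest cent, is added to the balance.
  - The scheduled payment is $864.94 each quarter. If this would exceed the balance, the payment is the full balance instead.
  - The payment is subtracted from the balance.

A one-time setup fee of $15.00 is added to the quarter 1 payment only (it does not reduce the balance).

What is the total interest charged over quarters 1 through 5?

$67.89

Quarter 1: opening $3,630.27; interest $25.41 → $3,655.68; payment $864.94 (+ $15.00 fee); balance $2,790.74
Quarter 2: opening $2,790.74; interest $19.54 → $2,810.28; payment $864.94; balance $1,945.34
Quarter 3: opening $1,945.34; interest $13.62 → $1,958.96; payment $864.94; balance $1,094.02
Quarter 4: opening $1,094.02; interest $7.66 → $1,101.68; payment $864.94; balance $236.74
Quarter 5: opening $236.74; interest $1.66 → $238.40; payment $238.40; balance $0.00
Total interest: $25.41 + $19.54 + $13.62 + $7.66 + $1.66 = $67.89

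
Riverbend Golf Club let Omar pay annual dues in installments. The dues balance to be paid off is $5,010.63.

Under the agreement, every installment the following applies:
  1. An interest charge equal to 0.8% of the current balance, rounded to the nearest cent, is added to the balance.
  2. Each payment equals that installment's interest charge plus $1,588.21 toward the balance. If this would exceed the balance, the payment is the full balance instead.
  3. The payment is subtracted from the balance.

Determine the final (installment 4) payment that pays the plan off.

Installment 1: $5,010.63 +$40.09 interest = $5,050.72; pay $1,628.30 → $3,422.42
Installment 2: $3,422.42 +$27.38 interest = $3,449.80; pay $1,615.59 → $1,834.21
Installment 3: $1,834.21 +$14.67 interest = $1,848.88; pay $1,602.88 → $246.00
Installment 4: $246.00 +$1.97 interest = $247.97; pay $247.97 → $0.00

$247.97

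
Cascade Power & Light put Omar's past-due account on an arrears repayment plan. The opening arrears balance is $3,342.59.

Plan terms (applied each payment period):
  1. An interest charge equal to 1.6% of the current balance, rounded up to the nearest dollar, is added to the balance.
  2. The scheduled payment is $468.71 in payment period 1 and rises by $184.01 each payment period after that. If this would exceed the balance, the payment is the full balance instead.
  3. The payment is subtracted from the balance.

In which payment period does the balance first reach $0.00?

# | Opening | Interest | Payment | End bal
1 | $3,342.59 | $54.00 | $468.71 | $2,927.88
2 | $2,927.88 | $47.00 | $652.72 | $2,322.16
3 | $2,322.16 | $38.00 | $836.73 | $1,523.43
4 | $1,523.43 | $25.00 | $1,020.74 | $527.69
5 | $527.69 | $9.00 | $536.69 | $0.00
Balance reaches $0.00 in payment period 5.

5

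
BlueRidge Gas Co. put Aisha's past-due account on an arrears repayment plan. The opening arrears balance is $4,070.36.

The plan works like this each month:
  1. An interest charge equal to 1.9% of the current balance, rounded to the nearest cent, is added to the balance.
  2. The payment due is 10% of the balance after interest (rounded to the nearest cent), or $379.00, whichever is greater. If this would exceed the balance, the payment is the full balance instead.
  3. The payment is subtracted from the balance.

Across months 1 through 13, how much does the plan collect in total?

Month 1: $4,070.36 +$77.34 interest = $4,147.70; pay $414.77 → $3,732.93
Month 2: $3,732.93 +$70.93 interest = $3,803.86; pay $380.39 → $3,423.47
Month 3: $3,423.47 +$65.05 interest = $3,488.52; pay $379.00 → $3,109.52
Month 4: $3,109.52 +$59.08 interest = $3,168.60; pay $379.00 → $2,789.60
Month 5: $2,789.60 +$53.00 interest = $2,842.60; pay $379.00 → $2,463.60
Month 6: $2,463.60 +$46.81 interest = $2,510.41; pay $379.00 → $2,131.41
Month 7: $2,131.41 +$40.50 interest = $2,171.91; pay $379.00 → $1,792.91
Month 8: $1,792.91 +$34.07 interest = $1,826.98; pay $379.00 → $1,447.98
Month 9: $1,447.98 +$27.51 interest = $1,475.49; pay $379.00 → $1,096.49
Month 10: $1,096.49 +$20.83 interest = $1,117.32; pay $379.00 → $738.32
Month 11: $738.32 +$14.03 interest = $752.35; pay $379.00 → $373.35
Month 12: $373.35 +$7.09 interest = $380.44; pay $379.00 → $1.44
Month 13: $1.44 +$0.03 interest = $1.47; pay $1.47 → $0.00
Total paid: $4,586.63

$4,586.63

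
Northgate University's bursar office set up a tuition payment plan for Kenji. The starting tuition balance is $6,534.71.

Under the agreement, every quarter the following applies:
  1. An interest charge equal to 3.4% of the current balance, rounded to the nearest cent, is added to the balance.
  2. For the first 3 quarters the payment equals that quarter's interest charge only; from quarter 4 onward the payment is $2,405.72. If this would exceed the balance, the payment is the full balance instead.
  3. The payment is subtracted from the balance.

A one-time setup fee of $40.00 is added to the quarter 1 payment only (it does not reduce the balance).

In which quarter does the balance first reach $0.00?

Quarter 1: opening $6,534.71; interest $222.18 → $6,756.89; payment $222.18 (+ $40.00 fee); balance $6,534.71
Quarter 2: opening $6,534.71; interest $222.18 → $6,756.89; payment $222.18; balance $6,534.71
Quarter 3: opening $6,534.71; interest $222.18 → $6,756.89; payment $222.18; balance $6,534.71
Quarter 4: opening $6,534.71; interest $222.18 → $6,756.89; payment $2,405.72; balance $4,351.17
Quarter 5: opening $4,351.17; interest $147.94 → $4,499.11; payment $2,405.72; balance $2,093.39
Quarter 6: opening $2,093.39; interest $71.18 → $2,164.57; payment $2,164.57; balance $0.00
Balance reaches $0.00 in quarter 6.

6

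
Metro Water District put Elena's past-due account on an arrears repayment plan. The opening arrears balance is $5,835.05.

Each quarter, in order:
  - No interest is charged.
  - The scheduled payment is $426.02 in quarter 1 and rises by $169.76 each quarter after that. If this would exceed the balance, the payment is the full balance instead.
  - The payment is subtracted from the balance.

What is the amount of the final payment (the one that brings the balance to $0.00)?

$732.53

Quarter 1: opening $5,835.05; payment $426.02; balance $5,409.03
Quarter 2: opening $5,409.03; payment $595.78; balance $4,813.25
Quarter 3: opening $4,813.25; payment $765.54; balance $4,047.71
Quarter 4: opening $4,047.71; payment $935.30; balance $3,112.41
Quarter 5: opening $3,112.41; payment $1,105.06; balance $2,007.35
Quarter 6: opening $2,007.35; payment $1,274.82; balance $732.53
Quarter 7: opening $732.53; payment $732.53; balance $0.00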